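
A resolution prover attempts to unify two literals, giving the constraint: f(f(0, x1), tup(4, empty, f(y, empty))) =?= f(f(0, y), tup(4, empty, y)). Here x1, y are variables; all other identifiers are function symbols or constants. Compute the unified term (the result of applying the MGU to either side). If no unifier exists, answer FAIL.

FAIL

Decompose f/2: f(0, x1) =?= f(0, y),  tup(4, empty, f(y, empty)) =?= tup(4, empty, y).
Decompose f/2: 0 =?= 0,  x1 =?= y.
Delete trivial equation 0 =?= 0.
Bind x1 := y; no other remaining equation mentions x1.
Decompose tup/3: 4 =?= 4,  empty =?= empty,  f(y, empty) =?= y.
Delete trivial equation 4 =?= 4.
Delete trivial equation empty =?= empty.
Occurs check fails: y occurs in f(y, empty); the equation y =?= f(y, empty) has no finite solution.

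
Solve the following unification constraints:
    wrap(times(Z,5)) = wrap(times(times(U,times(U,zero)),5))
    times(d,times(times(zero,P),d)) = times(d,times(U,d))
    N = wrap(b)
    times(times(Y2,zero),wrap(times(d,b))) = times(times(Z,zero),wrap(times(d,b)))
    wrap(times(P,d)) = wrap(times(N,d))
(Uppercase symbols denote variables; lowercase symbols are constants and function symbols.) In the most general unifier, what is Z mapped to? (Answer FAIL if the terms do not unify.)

Decompose wrap/1: times(Z,5) = times(times(U,times(U,zero)),5).
Decompose times/2: Z = times(U,times(U,zero)),  5 = 5.
Bind Z := times(U,times(U,zero)); substituting into the one remaining equation that mentions Z gives: times(times(Y2,zero),wrap(times(d,b))) = times(times(times(U,times(U,zero)),zero),wrap(times(d,b))).
Delete trivial equation 5 = 5.
Decompose times/2: d = d,  times(times(zero,P),d) = times(U,d).
Delete trivial equation d = d.
Decompose times/2: times(zero,P) = U,  d = d.
Bind U := times(zero,P); substituting into the one remaining equation that mentions U gives: times(times(Y2,zero),wrap(times(d,b))) = times(times(times(times(zero,P),times(times(zero,P),zero)),zero),wrap(times(d,b))). Substituting into the earlier binding gives Z := times(times(zero,P),times(times(zero,P),zero)).
Delete trivial equation d = d.
Bind N := wrap(b); substituting into the one remaining equation that mentions N gives: wrap(times(P,d)) = wrap(times(wrap(b),d)).
Decompose times/2: times(Y2,zero) = times(times(times(zero,P),times(times(zero,P),zero)),zero),  wrap(times(d,b)) = wrap(times(d,b)).
Decompose times/2: Y2 = times(times(zero,P),times(times(zero,P),zero)),  zero = zero.
Bind Y2 := times(times(zero,P),times(times(zero,P),zero)); no other remaining equation mentions Y2.
Delete trivial equation zero = zero.
Delete trivial equation wrap(times(d,b)) = wrap(times(d,b)).
Decompose wrap/1: times(P,d) = times(wrap(b),d).
Decompose times/2: P = wrap(b),  d = d.
Bind P := wrap(b); no other remaining equation mentions P. Substituting into the earlier bindings gives Z := times(times(zero,wrap(b)),times(times(zero,wrap(b)),zero)), U := times(zero,wrap(b)), Y2 := times(times(zero,wrap(b)),times(times(zero,wrap(b)),zero)).
Delete trivial equation d = d.
MGU = { Z ↦ times(times(zero,wrap(b)),times(times(zero,wrap(b)),zero)), U ↦ times(zero,wrap(b)), N ↦ wrap(b), Y2 ↦ times(times(zero,wrap(b)),times(times(zero,wrap(b)),zero)), P ↦ wrap(b) }, so Z ↦ times(times(zero,wrap(b)),times(times(zero,wrap(b)),zero)).

times(times(zero,wrap(b)),times(times(zero,wrap(b)),zero))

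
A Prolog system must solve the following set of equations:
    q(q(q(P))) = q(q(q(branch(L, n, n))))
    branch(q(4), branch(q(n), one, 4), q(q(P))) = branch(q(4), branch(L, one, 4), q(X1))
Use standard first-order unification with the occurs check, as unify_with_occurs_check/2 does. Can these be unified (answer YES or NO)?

Decompose q/1: q(q(P)) = q(q(branch(L, n, n))).
Decompose q/1: q(P) = q(branch(L, n, n)).
Decompose q/1: P = branch(L, n, n).
Bind P := branch(L, n, n); substituting into the remaining equation gives: branch(q(4), branch(q(n), one, 4), q(q(branch(L, n, n)))) = branch(q(4), branch(L, one, 4), q(X1)).
Decompose branch/3: q(4) = q(4),  branch(q(n), one, 4) = branch(L, one, 4),  q(q(branch(L, n, n))) = q(X1).
Delete trivial equation q(4) = q(4).
Decompose branch/3: q(n) = L,  one = one,  4 = 4.
Bind L := q(n); substituting into the one remaining equation that mentions L gives: q(q(branch(q(n), n, n))) = q(X1). Substituting into the earlier binding gives P := branch(q(n), n, n).
Delete trivial equation one = one.
Delete trivial equation 4 = 4.
Decompose q/1: q(branch(q(n), n, n)) = X1.
Bind X1 := q(branch(q(n), n, n)).
No equations remain and no clash or occurs-check failure arose, so a unifier exists.

YES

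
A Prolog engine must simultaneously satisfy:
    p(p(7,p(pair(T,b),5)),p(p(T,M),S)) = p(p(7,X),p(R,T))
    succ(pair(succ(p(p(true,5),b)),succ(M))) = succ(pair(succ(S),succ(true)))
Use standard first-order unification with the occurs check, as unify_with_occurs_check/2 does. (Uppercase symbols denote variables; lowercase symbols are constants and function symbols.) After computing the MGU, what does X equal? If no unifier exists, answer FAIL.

Decompose p/2: p(7,p(pair(T,b),5)) = p(7,X),  p(p(T,M),S) = p(R,T).
Decompose p/2: 7 = 7,  p(pair(T,b),5) = X.
Delete trivial equation 7 = 7.
Bind X := p(pair(T,b),5); no other remaining equation mentions X.
Decompose p/2: p(T,M) = R,  S = T.
Bind R := p(T,M); no other remaining equation mentions R.
Bind S := T; substituting into the remaining equation gives: succ(pair(succ(p(p(true,5),b)),succ(M))) = succ(pair(succ(T),succ(true))).
Decompose succ/1: pair(succ(p(p(true,5),b)),succ(M)) = pair(succ(T),succ(true)).
Decompose pair/2: succ(p(p(true,5),b)) = succ(T),  succ(M) = succ(true).
Decompose succ/1: p(p(true,5),b) = T.
Bind T := p(p(true,5),b); no other remaining equation mentions T. Substituting into the earlier bindings gives X := p(pair(p(p(true,5),b),b),5), R := p(p(p(true,5),b),M), S := p(p(true,5),b).
Decompose succ/1: M = true.
Bind M := true. Substituting into the earlier binding gives R := p(p(p(true,5),b),true).
MGU = { X = p(pair(p(p(true,5),b),b),5), R = p(p(p(true,5),b),true), S = p(p(true,5),b), T = p(p(true,5),b), M = true }, so X = p(pair(p(p(true,5),b),b),5).

p(pair(p(p(true,5),b),b),5)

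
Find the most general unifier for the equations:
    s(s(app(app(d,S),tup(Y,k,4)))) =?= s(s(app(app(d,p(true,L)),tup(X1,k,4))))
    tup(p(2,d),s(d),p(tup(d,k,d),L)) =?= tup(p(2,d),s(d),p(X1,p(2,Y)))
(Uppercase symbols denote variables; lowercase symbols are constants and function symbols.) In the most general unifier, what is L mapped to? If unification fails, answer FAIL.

p(2,tup(d,k,d))

Decompose s/1: s(app(app(d,S),tup(Y,k,4))) =?= s(app(app(d,p(true,L)),tup(X1,k,4))).
Decompose s/1: app(app(d,S),tup(Y,k,4)) =?= app(app(d,p(true,L)),tup(X1,k,4)).
Decompose app/2: app(d,S) =?= app(d,p(true,L)),  tup(Y,k,4) =?= tup(X1,k,4).
Decompose app/2: d =?= d,  S =?= p(true,L).
Delete trivial equation d =?= d.
Bind S := p(true,L); no other remaining equation mentions S.
Decompose tup/3: Y =?= X1,  k =?= k,  4 =?= 4.
Bind Y := X1; substituting into the one remaining equation that mentions Y gives: tup(p(2,d),s(d),p(tup(d,k,d),L)) =?= tup(p(2,d),s(d),p(X1,p(2,X1))).
Delete trivial equation k =?= k.
Delete trivial equation 4 =?= 4.
Decompose tup/3: p(2,d) =?= p(2,d),  s(d) =?= s(d),  p(tup(d,k,d),L) =?= p(X1,p(2,X1)).
Delete trivial equation p(2,d) =?= p(2,d).
Delete trivial equation s(d) =?= s(d).
Decompose p/2: tup(d,k,d) =?= X1,  L =?= p(2,X1).
Bind X1 := tup(d,k,d); substituting into the remaining equation gives: L =?= p(2,tup(d,k,d)). Substituting into the earlier binding gives Y := tup(d,k,d).
Bind L := p(2,tup(d,k,d)). Substituting into the earlier binding gives S := p(true,p(2,tup(d,k,d))).
MGU = { S := p(true,p(2,tup(d,k,d))), Y := tup(d,k,d), X1 := tup(d,k,d), L := p(2,tup(d,k,d)) }, so L := p(2,tup(d,k,d)).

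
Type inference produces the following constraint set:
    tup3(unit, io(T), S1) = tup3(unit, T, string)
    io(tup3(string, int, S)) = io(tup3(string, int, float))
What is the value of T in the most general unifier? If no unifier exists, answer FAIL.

FAIL

Decompose tup3/3: unit = unit,  io(T) = T,  S1 = string.
Delete trivial equation unit = unit.
Occurs check fails: T occurs in io(T); the equation T = io(T) has no finite solution.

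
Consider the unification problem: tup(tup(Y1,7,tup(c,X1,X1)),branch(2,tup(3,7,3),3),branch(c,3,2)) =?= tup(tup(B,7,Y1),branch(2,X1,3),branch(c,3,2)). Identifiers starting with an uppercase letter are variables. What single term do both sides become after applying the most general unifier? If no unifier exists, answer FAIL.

Decompose tup/3: tup(Y1,7,tup(c,X1,X1)) =?= tup(B,7,Y1),  branch(2,tup(3,7,3),3) =?= branch(2,X1,3),  branch(c,3,2) =?= branch(c,3,2).
Decompose tup/3: Y1 =?= B,  7 =?= 7,  tup(c,X1,X1) =?= Y1.
Bind Y1 := B; substituting into the one remaining equation that mentions Y1 gives: tup(c,X1,X1) =?= B.
Delete trivial equation 7 =?= 7.
Bind B := tup(c,X1,X1); no other remaining equation mentions B. Substituting into the earlier binding gives Y1 := tup(c,X1,X1).
Decompose branch/3: 2 =?= 2,  tup(3,7,3) =?= X1,  3 =?= 3.
Delete trivial equation 2 =?= 2.
Bind X1 := tup(3,7,3); no other remaining equation mentions X1. Substituting into the earlier bindings gives Y1 := tup(c,tup(3,7,3),tup(3,7,3)), B := tup(c,tup(3,7,3),tup(3,7,3)).
Delete trivial equation 3 =?= 3.
Delete trivial equation branch(c,3,2) =?= branch(c,3,2).
Applying the MGU to either side gives tup(tup(tup(c,tup(3,7,3),tup(3,7,3)),7,tup(c,tup(3,7,3),tup(3,7,3))),branch(2,tup(3,7,3),3),branch(c,3,2)).

tup(tup(tup(c,tup(3,7,3),tup(3,7,3)),7,tup(c,tup(3,7,3),tup(3,7,3))),branch(2,tup(3,7,3),3),branch(c,3,2))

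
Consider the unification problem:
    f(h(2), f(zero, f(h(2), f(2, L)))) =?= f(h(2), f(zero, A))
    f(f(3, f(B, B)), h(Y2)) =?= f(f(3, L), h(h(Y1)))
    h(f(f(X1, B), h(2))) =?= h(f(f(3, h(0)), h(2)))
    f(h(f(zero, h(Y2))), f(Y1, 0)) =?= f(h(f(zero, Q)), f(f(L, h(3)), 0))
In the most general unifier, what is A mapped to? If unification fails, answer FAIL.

f(h(2), f(2, f(h(0), h(0))))

Decompose f/2: h(2) =?= h(2),  f(zero, f(h(2), f(2, L))) =?= f(zero, A).
Delete trivial equation h(2) =?= h(2).
Decompose f/2: zero =?= zero,  f(h(2), f(2, L)) =?= A.
Delete trivial equation zero =?= zero.
Bind A := f(h(2), f(2, L)); no other remaining equation mentions A.
Decompose f/2: f(3, f(B, B)) =?= f(3, L),  h(Y2) =?= h(h(Y1)).
Decompose f/2: 3 =?= 3,  f(B, B) =?= L.
Delete trivial equation 3 =?= 3.
Bind L := f(B, B); substituting into the one remaining equation that mentions L gives: f(h(f(zero, h(Y2))), f(Y1, 0)) =?= f(h(f(zero, Q)), f(f(f(B, B), h(3)), 0)). Substituting into the earlier binding gives A := f(h(2), f(2, f(B, B))).
Decompose h/1: Y2 =?= h(Y1).
Bind Y2 := h(Y1); substituting into the one remaining equation that mentions Y2 gives: f(h(f(zero, h(h(Y1)))), f(Y1, 0)) =?= f(h(f(zero, Q)), f(f(f(B, B), h(3)), 0)).
Decompose h/1: f(f(X1, B), h(2)) =?= f(f(3, h(0)), h(2)).
Decompose f/2: f(X1, B) =?= f(3, h(0)),  h(2) =?= h(2).
Decompose f/2: X1 =?= 3,  B =?= h(0).
Bind X1 := 3; no other remaining equation mentions X1.
Bind B := h(0); substituting into the one remaining equation that mentions B gives: f(h(f(zero, h(h(Y1)))), f(Y1, 0)) =?= f(h(f(zero, Q)), f(f(f(h(0), h(0)), h(3)), 0)). Substituting into the earlier bindings gives A := f(h(2), f(2, f(h(0), h(0)))), L := f(h(0), h(0)).
Delete trivial equation h(2) =?= h(2).
Decompose f/2: h(f(zero, h(h(Y1)))) =?= h(f(zero, Q)),  f(Y1, 0) =?= f(f(f(h(0), h(0)), h(3)), 0).
Decompose h/1: f(zero, h(h(Y1))) =?= f(zero, Q).
Decompose f/2: zero =?= zero,  h(h(Y1)) =?= Q.
Delete trivial equation zero =?= zero.
Bind Q := h(h(Y1)); no other remaining equation mentions Q.
Decompose f/2: Y1 =?= f(f(h(0), h(0)), h(3)),  0 =?= 0.
Bind Y1 := f(f(h(0), h(0)), h(3)); no other remaining equation mentions Y1. Substituting into the earlier bindings gives Y2 := h(f(f(h(0), h(0)), h(3))), Q := h(h(f(f(h(0), h(0)), h(3)))).
Delete trivial equation 0 =?= 0.
MGU = { A ↦ f(h(2), f(2, f(h(0), h(0)))), L ↦ f(h(0), h(0)), Y2 ↦ h(f(f(h(0), h(0)), h(3))), X1 ↦ 3, B ↦ h(0), Q ↦ h(h(f(f(h(0), h(0)), h(3)))), Y1 ↦ f(f(h(0), h(0)), h(3)) }, so A ↦ f(h(2), f(2, f(h(0), h(0)))).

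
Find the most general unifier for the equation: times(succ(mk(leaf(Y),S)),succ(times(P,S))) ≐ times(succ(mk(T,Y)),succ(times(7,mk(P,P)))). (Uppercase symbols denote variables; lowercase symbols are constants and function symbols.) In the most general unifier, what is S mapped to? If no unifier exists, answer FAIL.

mk(7,7)

Decompose times/2: succ(mk(leaf(Y),S)) ≐ succ(mk(T,Y)),  succ(times(P,S)) ≐ succ(times(7,mk(P,P))).
Decompose succ/1: mk(leaf(Y),S) ≐ mk(T,Y).
Decompose mk/2: leaf(Y) ≐ T,  S ≐ Y.
Bind T := leaf(Y); no other remaining equation mentions T.
Bind S := Y; substituting into the remaining equation gives: succ(times(P,Y)) ≐ succ(times(7,mk(P,P))).
Decompose succ/1: times(P,Y) ≐ times(7,mk(P,P)).
Decompose times/2: P ≐ 7,  Y ≐ mk(P,P).
Bind P := 7; substituting into the remaining equation gives: Y ≐ mk(7,7).
Bind Y := mk(7,7). Substituting into the earlier bindings gives T := leaf(mk(7,7)), S := mk(7,7).
MGU = { T := leaf(mk(7,7)), S := mk(7,7), P := 7, Y := mk(7,7) }, so S := mk(7,7).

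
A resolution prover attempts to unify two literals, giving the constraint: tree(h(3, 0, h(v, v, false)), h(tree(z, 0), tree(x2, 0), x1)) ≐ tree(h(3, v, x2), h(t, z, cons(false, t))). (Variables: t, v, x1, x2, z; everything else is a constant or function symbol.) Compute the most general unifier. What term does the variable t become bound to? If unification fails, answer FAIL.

tree(tree(h(0, 0, false), 0), 0)

Decompose tree/2: h(3, 0, h(v, v, false)) ≐ h(3, v, x2),  h(tree(z, 0), tree(x2, 0), x1) ≐ h(t, z, cons(false, t)).
Decompose h/3: 3 ≐ 3,  0 ≐ v,  h(v, v, false) ≐ x2.
Delete trivial equation 3 ≐ 3.
Bind v := 0; substituting into the one remaining equation that mentions v gives: h(0, 0, false) ≐ x2.
Bind x2 := h(0, 0, false); substituting into the remaining equation gives: h(tree(z, 0), tree(h(0, 0, false), 0), x1) ≐ h(t, z, cons(false, t)).
Decompose h/3: tree(z, 0) ≐ t,  tree(h(0, 0, false), 0) ≐ z,  x1 ≐ cons(false, t).
Bind t := tree(z, 0); substituting into the one remaining equation that mentions t gives: x1 ≐ cons(false, tree(z, 0)).
Bind z := tree(h(0, 0, false), 0); substituting into the remaining equation gives: x1 ≐ cons(false, tree(tree(h(0, 0, false), 0), 0)). Substituting into the earlier binding gives t := tree(tree(h(0, 0, false), 0), 0).
Bind x1 := cons(false, tree(tree(h(0, 0, false), 0), 0)).
MGU = { v ↦ 0, x2 ↦ h(0, 0, false), t ↦ tree(tree(h(0, 0, false), 0), 0), z ↦ tree(h(0, 0, false), 0), x1 ↦ cons(false, tree(tree(h(0, 0, false), 0), 0)) }, so t ↦ tree(tree(h(0, 0, false), 0), 0).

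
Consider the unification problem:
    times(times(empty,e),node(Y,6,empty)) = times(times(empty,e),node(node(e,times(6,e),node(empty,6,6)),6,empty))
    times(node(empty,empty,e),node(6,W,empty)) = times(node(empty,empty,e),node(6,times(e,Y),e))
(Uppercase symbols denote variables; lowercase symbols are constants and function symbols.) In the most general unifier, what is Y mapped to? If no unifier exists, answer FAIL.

FAIL

Decompose times/2: times(empty,e) = times(empty,e),  node(Y,6,empty) = node(node(e,times(6,e),node(empty,6,6)),6,empty).
Delete trivial equation times(empty,e) = times(empty,e).
Decompose node/3: Y = node(e,times(6,e),node(empty,6,6)),  6 = 6,  empty = empty.
Bind Y := node(e,times(6,e),node(empty,6,6)); substituting into the one remaining equation that mentions Y gives: times(node(empty,empty,e),node(6,W,empty)) = times(node(empty,empty,e),node(6,times(e,node(e,times(6,e),node(empty,6,6))),e)).
Delete trivial equation 6 = 6.
Delete trivial equation empty = empty.
Decompose times/2: node(empty,empty,e) = node(empty,empty,e),  node(6,W,empty) = node(6,times(e,node(e,times(6,e),node(empty,6,6))),e).
Delete trivial equation node(empty,empty,e) = node(empty,empty,e).
Decompose node/3: 6 = 6,  W = times(e,node(e,times(6,e),node(empty,6,6))),  empty = e.
Delete trivial equation 6 = 6.
Bind W := times(e,node(e,times(6,e),node(empty,6,6))); no other remaining equation mentions W.
Clash: constants empty and e differ; no unifier exists.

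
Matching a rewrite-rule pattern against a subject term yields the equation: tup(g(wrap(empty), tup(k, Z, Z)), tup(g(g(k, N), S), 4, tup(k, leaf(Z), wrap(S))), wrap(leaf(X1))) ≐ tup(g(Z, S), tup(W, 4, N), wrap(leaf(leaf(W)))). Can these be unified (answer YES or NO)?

Decompose tup/3: g(wrap(empty), tup(k, Z, Z)) ≐ g(Z, S),  tup(g(g(k, N), S), 4, tup(k, leaf(Z), wrap(S))) ≐ tup(W, 4, N),  wrap(leaf(X1)) ≐ wrap(leaf(leaf(W))).
Decompose g/2: wrap(empty) ≐ Z,  tup(k, Z, Z) ≐ S.
Bind Z := wrap(empty); substituting into the 2 remaining equations that mention Z gives: tup(k, wrap(empty), wrap(empty)) ≐ S,  tup(g(g(k, N), S), 4, tup(k, leaf(wrap(empty)), wrap(S))) ≐ tup(W, 4, N).
Bind S := tup(k, wrap(empty), wrap(empty)); substituting into the one remaining equation that mentions S gives: tup(g(g(k, N), tup(k, wrap(empty), wrap(empty))), 4, tup(k, leaf(wrap(empty)), wrap(tup(k, wrap(empty), wrap(empty))))) ≐ tup(W, 4, N).
Decompose tup/3: g(g(k, N), tup(k, wrap(empty), wrap(empty))) ≐ W,  4 ≐ 4,  tup(k, leaf(wrap(empty)), wrap(tup(k, wrap(empty), wrap(empty)))) ≐ N.
Bind W := g(g(k, N), tup(k, wrap(empty), wrap(empty))); substituting into the one remaining equation that mentions W gives: wrap(leaf(X1)) ≐ wrap(leaf(leaf(g(g(k, N), tup(k, wrap(empty), wrap(empty)))))).
Delete trivial equation 4 ≐ 4.
Bind N := tup(k, leaf(wrap(empty)), wrap(tup(k, wrap(empty), wrap(empty)))); substituting into the remaining equation gives: wrap(leaf(X1)) ≐ wrap(leaf(leaf(g(g(k, tup(k, leaf(wrap(empty)), wrap(tup(k, wrap(empty), wrap(empty))))), tup(k, wrap(empty), wrap(empty)))))). Substituting into the earlier binding gives W := g(g(k, tup(k, leaf(wrap(empty)), wrap(tup(k, wrap(empty), wrap(empty))))), tup(k, wrap(empty), wrap(empty))).
Decompose wrap/1: leaf(X1) ≐ leaf(leaf(g(g(k, tup(k, leaf(wrap(empty)), wrap(tup(k, wrap(empty), wrap(empty))))), tup(k, wrap(empty), wrap(empty))))).
Decompose leaf/1: X1 ≐ leaf(g(g(k, tup(k, leaf(wrap(empty)), wrap(tup(k, wrap(empty), wrap(empty))))), tup(k, wrap(empty), wrap(empty)))).
Bind X1 := leaf(g(g(k, tup(k, leaf(wrap(empty)), wrap(tup(k, wrap(empty), wrap(empty))))), tup(k, wrap(empty), wrap(empty)))).
No equations remain and no clash or occurs-check failure arose, so a unifier exists.

YES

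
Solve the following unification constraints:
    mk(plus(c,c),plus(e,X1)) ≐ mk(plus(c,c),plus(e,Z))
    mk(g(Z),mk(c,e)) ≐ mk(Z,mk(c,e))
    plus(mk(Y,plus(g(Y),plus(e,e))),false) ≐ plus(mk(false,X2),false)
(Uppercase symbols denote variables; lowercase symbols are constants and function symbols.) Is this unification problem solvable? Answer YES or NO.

Decompose mk/2: plus(c,c) ≐ plus(c,c),  plus(e,X1) ≐ plus(e,Z).
Delete trivial equation plus(c,c) ≐ plus(c,c).
Decompose plus/2: e ≐ e,  X1 ≐ Z.
Delete trivial equation e ≐ e.
Bind X1 := Z; no other remaining equation mentions X1.
Decompose mk/2: g(Z) ≐ Z,  mk(c,e) ≐ mk(c,e).
Occurs check fails: Z occurs in g(Z); the equation Z ≐ g(Z) has no finite solution.

NO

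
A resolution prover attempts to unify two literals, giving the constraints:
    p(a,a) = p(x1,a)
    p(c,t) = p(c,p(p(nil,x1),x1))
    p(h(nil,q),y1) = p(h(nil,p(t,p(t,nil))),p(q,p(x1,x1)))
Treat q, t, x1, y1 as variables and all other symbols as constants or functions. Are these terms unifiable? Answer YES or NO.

Decompose p/2: a = x1,  a = a.
Bind x1 := a; substituting into the 2 remaining equations that mention x1 gives: p(c,t) = p(c,p(p(nil,a),a)),  p(h(nil,q),y1) = p(h(nil,p(t,p(t,nil))),p(q,p(a,a))).
Delete trivial equation a = a.
Decompose p/2: c = c,  t = p(p(nil,a),a).
Delete trivial equation c = c.
Bind t := p(p(nil,a),a); substituting into the remaining equation gives: p(h(nil,q),y1) = p(h(nil,p(p(p(nil,a),a),p(p(p(nil,a),a),nil))),p(q,p(a,a))).
Decompose p/2: h(nil,q) = h(nil,p(p(p(nil,a),a),p(p(p(nil,a),a),nil))),  y1 = p(q,p(a,a)).
Decompose h/2: nil = nil,  q = p(p(p(nil,a),a),p(p(p(nil,a),a),nil)).
Delete trivial equation nil = nil.
Bind q := p(p(p(nil,a),a),p(p(p(nil,a),a),nil)); substituting into the remaining equation gives: y1 = p(p(p(p(nil,a),a),p(p(p(nil,a),a),nil)),p(a,a)).
Bind y1 := p(p(p(p(nil,a),a),p(p(p(nil,a),a),nil)),p(a,a)).
No equations remain and no clash or occurs-check failure arose, so a unifier exists.

YES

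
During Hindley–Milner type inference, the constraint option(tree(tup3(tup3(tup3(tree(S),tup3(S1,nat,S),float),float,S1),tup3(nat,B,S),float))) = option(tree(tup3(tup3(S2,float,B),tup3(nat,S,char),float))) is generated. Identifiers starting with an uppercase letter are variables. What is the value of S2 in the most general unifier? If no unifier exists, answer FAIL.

tup3(tree(char),tup3(char,nat,char),float)

Decompose option/1: tree(tup3(tup3(tup3(tree(S),tup3(S1,nat,S),float),float,S1),tup3(nat,B,S),float)) = tree(tup3(tup3(S2,float,B),tup3(nat,S,char),float)).
Decompose tree/1: tup3(tup3(tup3(tree(S),tup3(S1,nat,S),float),float,S1),tup3(nat,B,S),float) = tup3(tup3(S2,float,B),tup3(nat,S,char),float).
Decompose tup3/3: tup3(tup3(tree(S),tup3(S1,nat,S),float),float,S1) = tup3(S2,float,B),  tup3(nat,B,S) = tup3(nat,S,char),  float = float.
Decompose tup3/3: tup3(tree(S),tup3(S1,nat,S),float) = S2,  float = float,  S1 = B.
Bind S2 := tup3(tree(S),tup3(S1,nat,S),float); no other remaining equation mentions S2.
Delete trivial equation float = float.
Bind S1 := B; no other remaining equation mentions S1. Substituting into the earlier binding gives S2 := tup3(tree(S),tup3(B,nat,S),float).
Decompose tup3/3: nat = nat,  B = S,  S = char.
Delete trivial equation nat = nat.
Bind B := S; no other remaining equation mentions B. Substituting into the earlier bindings gives S2 := tup3(tree(S),tup3(S,nat,S),float), S1 := S.
Bind S := char; no other remaining equation mentions S. Substituting into the earlier bindings gives S2 := tup3(tree(char),tup3(char,nat,char),float), S1 := char, B := char.
Delete trivial equation float = float.
MGU = { S2 := tup3(tree(char),tup3(char,nat,char),float), S1 := char, B := char, S := char }, so S2 := tup3(tree(char),tup3(char,nat,char),float).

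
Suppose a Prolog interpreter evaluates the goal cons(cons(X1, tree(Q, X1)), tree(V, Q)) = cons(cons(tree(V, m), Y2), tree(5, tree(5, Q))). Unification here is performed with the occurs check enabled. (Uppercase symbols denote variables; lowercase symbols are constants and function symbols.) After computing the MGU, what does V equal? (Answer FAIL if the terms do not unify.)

FAIL

Decompose cons/2: cons(X1, tree(Q, X1)) = cons(tree(V, m), Y2),  tree(V, Q) = tree(5, tree(5, Q)).
Decompose cons/2: X1 = tree(V, m),  tree(Q, X1) = Y2.
Bind X1 := tree(V, m); substituting into the one remaining equation that mentions X1 gives: tree(Q, tree(V, m)) = Y2.
Bind Y2 := tree(Q, tree(V, m)); no other remaining equation mentions Y2.
Decompose tree/2: V = 5,  Q = tree(5, Q).
Bind V := 5; no other remaining equation mentions V. Substituting into the earlier bindings gives X1 := tree(5, m), Y2 := tree(Q, tree(5, m)).
Occurs check fails: Q occurs in tree(5, Q); the equation Q = tree(5, Q) has no finite solution.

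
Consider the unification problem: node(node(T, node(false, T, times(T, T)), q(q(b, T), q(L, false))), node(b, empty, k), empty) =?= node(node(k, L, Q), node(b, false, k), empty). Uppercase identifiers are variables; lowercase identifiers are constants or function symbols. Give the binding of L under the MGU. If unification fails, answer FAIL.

Decompose node/3: node(T, node(false, T, times(T, T)), q(q(b, T), q(L, false))) =?= node(k, L, Q),  node(b, empty, k) =?= node(b, false, k),  empty =?= empty.
Decompose node/3: T =?= k,  node(false, T, times(T, T)) =?= L,  q(q(b, T), q(L, false)) =?= Q.
Bind T := k; substituting into the 2 remaining equations that mention T gives: node(false, k, times(k, k)) =?= L,  q(q(b, k), q(L, false)) =?= Q.
Bind L := node(false, k, times(k, k)); substituting into the one remaining equation that mentions L gives: q(q(b, k), q(node(false, k, times(k, k)), false)) =?= Q.
Bind Q := q(q(b, k), q(node(false, k, times(k, k)), false)); no other remaining equation mentions Q.
Decompose node/3: b =?= b,  empty =?= false,  k =?= k.
Delete trivial equation b =?= b.
Clash: constants empty and false differ; no unifier exists.

FAIL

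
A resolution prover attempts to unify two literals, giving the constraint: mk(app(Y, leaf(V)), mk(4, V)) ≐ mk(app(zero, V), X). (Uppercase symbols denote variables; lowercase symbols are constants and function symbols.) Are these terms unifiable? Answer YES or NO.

NO

Decompose mk/2: app(Y, leaf(V)) ≐ app(zero, V),  mk(4, V) ≐ X.
Decompose app/2: Y ≐ zero,  leaf(V) ≐ V.
Bind Y := zero; no other remaining equation mentions Y.
Occurs check fails: V occurs in leaf(V); the equation V ≐ leaf(V) has no finite solution.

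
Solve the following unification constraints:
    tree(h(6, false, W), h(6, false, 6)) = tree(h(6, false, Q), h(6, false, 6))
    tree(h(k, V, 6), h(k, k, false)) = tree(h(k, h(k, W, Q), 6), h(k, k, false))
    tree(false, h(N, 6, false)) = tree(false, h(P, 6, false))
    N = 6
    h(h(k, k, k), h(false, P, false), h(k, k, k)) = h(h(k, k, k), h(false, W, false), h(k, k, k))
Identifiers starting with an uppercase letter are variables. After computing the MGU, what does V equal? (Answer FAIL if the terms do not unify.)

h(k, 6, 6)

Decompose tree/2: h(6, false, W) = h(6, false, Q),  h(6, false, 6) = h(6, false, 6).
Decompose h/3: 6 = 6,  false = false,  W = Q.
Delete trivial equation 6 = 6.
Delete trivial equation false = false.
Bind W := Q; substituting into the 2 remaining equations that mention W gives: tree(h(k, V, 6), h(k, k, false)) = tree(h(k, h(k, Q, Q), 6), h(k, k, false)),  h(h(k, k, k), h(false, P, false), h(k, k, k)) = h(h(k, k, k), h(false, Q, false), h(k, k, k)).
Delete trivial equation h(6, false, 6) = h(6, false, 6).
Decompose tree/2: h(k, V, 6) = h(k, h(k, Q, Q), 6),  h(k, k, false) = h(k, k, false).
Decompose h/3: k = k,  V = h(k, Q, Q),  6 = 6.
Delete trivial equation k = k.
Bind V := h(k, Q, Q); no other remaining equation mentions V.
Delete trivial equation 6 = 6.
Delete trivial equation h(k, k, false) = h(k, k, false).
Decompose tree/2: false = false,  h(N, 6, false) = h(P, 6, false).
Delete trivial equation false = false.
Decompose h/3: N = P,  6 = 6,  false = false.
Bind N := P; substituting into the one remaining equation that mentions N gives: P = 6.
Delete trivial equation 6 = 6.
Delete trivial equation false = false.
Bind P := 6; substituting into the remaining equation gives: h(h(k, k, k), h(false, 6, false), h(k, k, k)) = h(h(k, k, k), h(false, Q, false), h(k, k, k)). Substituting into the earlier binding gives N := 6.
Decompose h/3: h(k, k, k) = h(k, k, k),  h(false, 6, false) = h(false, Q, false),  h(k, k, k) = h(k, k, k).
Delete trivial equation h(k, k, k) = h(k, k, k).
Decompose h/3: false = false,  6 = Q,  false = false.
Delete trivial equation false = false.
Bind Q := 6; no other remaining equation mentions Q. Substituting into the earlier bindings gives W := 6, V := h(k, 6, 6).
Delete trivial equation false = false.
Delete trivial equation h(k, k, k) = h(k, k, k).
MGU = { W -> 6, V -> h(k, 6, 6), N -> 6, P -> 6, Q -> 6 }, so V -> h(k, 6, 6).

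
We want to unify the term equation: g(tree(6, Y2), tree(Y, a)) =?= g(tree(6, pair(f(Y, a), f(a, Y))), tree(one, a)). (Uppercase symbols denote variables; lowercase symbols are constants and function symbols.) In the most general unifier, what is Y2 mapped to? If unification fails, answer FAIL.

pair(f(one, a), f(a, one))

Decompose g/2: tree(6, Y2) =?= tree(6, pair(f(Y, a), f(a, Y))),  tree(Y, a) =?= tree(one, a).
Decompose tree/2: 6 =?= 6,  Y2 =?= pair(f(Y, a), f(a, Y)).
Delete trivial equation 6 =?= 6.
Bind Y2 := pair(f(Y, a), f(a, Y)); no other remaining equation mentions Y2.
Decompose tree/2: Y =?= one,  a =?= a.
Bind Y := one; no other remaining equation mentions Y. Substituting into the earlier binding gives Y2 := pair(f(one, a), f(a, one)).
Delete trivial equation a =?= a.
MGU = { Y2 ↦ pair(f(one, a), f(a, one)), Y ↦ one }, so Y2 ↦ pair(f(one, a), f(a, one)).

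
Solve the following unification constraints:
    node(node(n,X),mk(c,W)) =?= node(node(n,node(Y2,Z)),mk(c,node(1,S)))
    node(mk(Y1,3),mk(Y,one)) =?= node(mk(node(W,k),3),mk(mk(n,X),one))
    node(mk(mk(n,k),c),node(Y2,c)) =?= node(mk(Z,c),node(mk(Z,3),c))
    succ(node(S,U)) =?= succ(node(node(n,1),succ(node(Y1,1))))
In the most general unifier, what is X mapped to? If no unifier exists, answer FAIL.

Decompose node/2: node(n,X) =?= node(n,node(Y2,Z)),  mk(c,W) =?= mk(c,node(1,S)).
Decompose node/2: n =?= n,  X =?= node(Y2,Z).
Delete trivial equation n =?= n.
Bind X := node(Y2,Z); substituting into the one remaining equation that mentions X gives: node(mk(Y1,3),mk(Y,one)) =?= node(mk(node(W,k),3),mk(mk(n,node(Y2,Z)),one)).
Decompose mk/2: c =?= c,  W =?= node(1,S).
Delete trivial equation c =?= c.
Bind W := node(1,S); substituting into the one remaining equation that mentions W gives: node(mk(Y1,3),mk(Y,one)) =?= node(mk(node(node(1,S),k),3),mk(mk(n,node(Y2,Z)),one)).
Decompose node/2: mk(Y1,3) =?= mk(node(node(1,S),k),3),  mk(Y,one) =?= mk(mk(n,node(Y2,Z)),one).
Decompose mk/2: Y1 =?= node(node(1,S),k),  3 =?= 3.
Bind Y1 := node(node(1,S),k); substituting into the one remaining equation that mentions Y1 gives: succ(node(S,U)) =?= succ(node(node(n,1),succ(node(node(node(1,S),k),1)))).
Delete trivial equation 3 =?= 3.
Decompose mk/2: Y =?= mk(n,node(Y2,Z)),  one =?= one.
Bind Y := mk(n,node(Y2,Z)); no other remaining equation mentions Y.
Delete trivial equation one =?= one.
Decompose node/2: mk(mk(n,k),c) =?= mk(Z,c),  node(Y2,c) =?= node(mk(Z,3),c).
Decompose mk/2: mk(n,k) =?= Z,  c =?= c.
Bind Z := mk(n,k); substituting into the one remaining equation that mentions Z gives: node(Y2,c) =?= node(mk(mk(n,k),3),c). Substituting into the earlier bindings gives X := node(Y2,mk(n,k)), Y := mk(n,node(Y2,mk(n,k))).
Delete trivial equation c =?= c.
Decompose node/2: Y2 =?= mk(mk(n,k),3),  c =?= c.
Bind Y2 := mk(mk(n,k),3); no other remaining equation mentions Y2. Substituting into the earlier bindings gives X := node(mk(mk(n,k),3),mk(n,k)), Y := mk(n,node(mk(mk(n,k),3),mk(n,k))).
Delete trivial equation c =?= c.
Decompose succ/1: node(S,U) =?= node(node(n,1),succ(node(node(node(1,S),k),1))).
Decompose node/2: S =?= node(n,1),  U =?= succ(node(node(node(1,S),k),1)).
Bind S := node(n,1); substituting into the remaining equation gives: U =?= succ(node(node(node(1,node(n,1)),k),1)). Substituting into the earlier bindings gives W := node(1,node(n,1)), Y1 := node(node(1,node(n,1)),k).
Bind U := succ(node(node(node(1,node(n,1)),k),1)).
MGU = { X -> node(mk(mk(n,k),3),mk(n,k)), W -> node(1,node(n,1)), Y1 -> node(node(1,node(n,1)),k), Y -> mk(n,node(mk(mk(n,k),3),mk(n,k))), Z -> mk(n,k), Y2 -> mk(mk(n,k),3), S -> node(n,1), U -> succ(node(node(node(1,node(n,1)),k),1)) }, so X -> node(mk(mk(n,k),3),mk(n,k)).

node(mk(mk(n,k),3),mk(n,k))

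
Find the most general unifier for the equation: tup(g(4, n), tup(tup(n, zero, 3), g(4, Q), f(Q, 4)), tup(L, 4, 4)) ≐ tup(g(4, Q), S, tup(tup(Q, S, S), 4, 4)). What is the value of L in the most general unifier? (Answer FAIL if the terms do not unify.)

tup(n, tup(tup(n, zero, 3), g(4, n), f(n, 4)), tup(tup(n, zero, 3), g(4, n), f(n, 4)))

Decompose tup/3: g(4, n) ≐ g(4, Q),  tup(tup(n, zero, 3), g(4, Q), f(Q, 4)) ≐ S,  tup(L, 4, 4) ≐ tup(tup(Q, S, S), 4, 4).
Decompose g/2: 4 ≐ 4,  n ≐ Q.
Delete trivial equation 4 ≐ 4.
Bind Q := n; substituting into the remaining equations gives: tup(tup(n, zero, 3), g(4, n), f(n, 4)) ≐ S,  tup(L, 4, 4) ≐ tup(tup(n, S, S), 4, 4).
Bind S := tup(tup(n, zero, 3), g(4, n), f(n, 4)); substituting into the remaining equation gives: tup(L, 4, 4) ≐ tup(tup(n, tup(tup(n, zero, 3), g(4, n), f(n, 4)), tup(tup(n, zero, 3), g(4, n), f(n, 4))), 4, 4).
Decompose tup/3: L ≐ tup(n, tup(tup(n, zero, 3), g(4, n), f(n, 4)), tup(tup(n, zero, 3), g(4, n), f(n, 4))),  4 ≐ 4,  4 ≐ 4.
Bind L := tup(n, tup(tup(n, zero, 3), g(4, n), f(n, 4)), tup(tup(n, zero, 3), g(4, n), f(n, 4))); no other remaining equation mentions L.
Delete trivial equation 4 ≐ 4.
Delete trivial equation 4 ≐ 4.
MGU = { Q := n, S := tup(tup(n, zero, 3), g(4, n), f(n, 4)), L := tup(n, tup(tup(n, zero, 3), g(4, n), f(n, 4)), tup(tup(n, zero, 3), g(4, n), f(n, 4))) }, so L := tup(n, tup(tup(n, zero, 3), g(4, n), f(n, 4)), tup(tup(n, zero, 3), g(4, n), f(n, 4))).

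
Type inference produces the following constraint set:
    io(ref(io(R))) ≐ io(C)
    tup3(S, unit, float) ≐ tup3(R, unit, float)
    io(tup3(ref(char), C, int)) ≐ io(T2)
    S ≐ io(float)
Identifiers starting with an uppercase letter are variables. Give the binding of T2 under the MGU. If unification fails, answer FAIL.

tup3(ref(char), ref(io(io(float))), int)

Decompose io/1: ref(io(R)) ≐ C.
Bind C := ref(io(R)); substituting into the one remaining equation that mentions C gives: io(tup3(ref(char), ref(io(R)), int)) ≐ io(T2).
Decompose tup3/3: S ≐ R,  unit ≐ unit,  float ≐ float.
Bind S := R; substituting into the one remaining equation that mentions S gives: R ≐ io(float).
Delete trivial equation unit ≐ unit.
Delete trivial equation float ≐ float.
Decompose io/1: tup3(ref(char), ref(io(R)), int) ≐ T2.
Bind T2 := tup3(ref(char), ref(io(R)), int); no other remaining equation mentions T2.
Bind R := io(float). Substituting into the earlier bindings gives C := ref(io(io(float))), S := io(float), T2 := tup3(ref(char), ref(io(io(float))), int).
MGU = { C ↦ ref(io(io(float))), S ↦ io(float), T2 ↦ tup3(ref(char), ref(io(io(float))), int), R ↦ io(float) }, so T2 ↦ tup3(ref(char), ref(io(io(float))), int).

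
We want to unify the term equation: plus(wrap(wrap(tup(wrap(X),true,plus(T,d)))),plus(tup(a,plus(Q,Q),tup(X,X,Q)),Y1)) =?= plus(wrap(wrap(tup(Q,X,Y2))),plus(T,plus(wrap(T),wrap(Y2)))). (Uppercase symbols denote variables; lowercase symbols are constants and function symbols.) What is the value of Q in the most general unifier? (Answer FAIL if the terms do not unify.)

wrap(true)

Decompose plus/2: wrap(wrap(tup(wrap(X),true,plus(T,d)))) =?= wrap(wrap(tup(Q,X,Y2))),  plus(tup(a,plus(Q,Q),tup(X,X,Q)),Y1) =?= plus(T,plus(wrap(T),wrap(Y2))).
Decompose wrap/1: wrap(tup(wrap(X),true,plus(T,d))) =?= wrap(tup(Q,X,Y2)).
Decompose wrap/1: tup(wrap(X),true,plus(T,d)) =?= tup(Q,X,Y2).
Decompose tup/3: wrap(X) =?= Q,  true =?= X,  plus(T,d) =?= Y2.
Bind Q := wrap(X); substituting into the one remaining equation that mentions Q gives: plus(tup(a,plus(wrap(X),wrap(X)),tup(X,X,wrap(X))),Y1) =?= plus(T,plus(wrap(T),wrap(Y2))).
Bind X := true; substituting into the one remaining equation that mentions X gives: plus(tup(a,plus(wrap(true),wrap(true)),tup(true,true,wrap(true))),Y1) =?= plus(T,plus(wrap(T),wrap(Y2))). Substituting into the earlier binding gives Q := wrap(true).
Bind Y2 := plus(T,d); substituting into the remaining equation gives: plus(tup(a,plus(wrap(true),wrap(true)),tup(true,true,wrap(true))),Y1) =?= plus(T,plus(wrap(T),wrap(plus(T,d)))).
Decompose plus/2: tup(a,plus(wrap(true),wrap(true)),tup(true,true,wrap(true))) =?= T,  Y1 =?= plus(wrap(T),wrap(plus(T,d))).
Bind T := tup(a,plus(wrap(true),wrap(true)),tup(true,true,wrap(true))); substituting into the remaining equation gives: Y1 =?= plus(wrap(tup(a,plus(wrap(true),wrap(true)),tup(true,true,wrap(true)))),wrap(plus(tup(a,plus(wrap(true),wrap(true)),tup(true,true,wrap(true))),d))). Substituting into the earlier binding gives Y2 := plus(tup(a,plus(wrap(true),wrap(true)),tup(true,true,wrap(true))),d).
Bind Y1 := plus(wrap(tup(a,plus(wrap(true),wrap(true)),tup(true,true,wrap(true)))),wrap(plus(tup(a,plus(wrap(true),wrap(true)),tup(true,true,wrap(true))),d))).
MGU = { Q := wrap(true), X := true, Y2 := plus(tup(a,plus(wrap(true),wrap(true)),tup(true,true,wrap(true))),d), T := tup(a,plus(wrap(true),wrap(true)),tup(true,true,wrap(true))), Y1 := plus(wrap(tup(a,plus(wrap(true),wrap(true)),tup(true,true,wrap(true)))),wrap(plus(tup(a,plus(wrap(true),wrap(true)),tup(true,true,wrap(true))),d))) }, so Q := wrap(true).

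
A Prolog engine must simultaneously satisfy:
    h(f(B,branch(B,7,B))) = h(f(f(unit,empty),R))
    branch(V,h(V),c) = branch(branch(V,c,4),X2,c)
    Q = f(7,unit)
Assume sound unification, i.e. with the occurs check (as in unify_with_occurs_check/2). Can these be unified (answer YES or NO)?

Decompose h/1: f(B,branch(B,7,B)) = f(f(unit,empty),R).
Decompose f/2: B = f(unit,empty),  branch(B,7,B) = R.
Bind B := f(unit,empty); substituting into the one remaining equation that mentions B gives: branch(f(unit,empty),7,f(unit,empty)) = R.
Bind R := branch(f(unit,empty),7,f(unit,empty)); no other remaining equation mentions R.
Decompose branch/3: V = branch(V,c,4),  h(V) = X2,  c = c.
Occurs check fails: V occurs in branch(V,c,4); the equation V = branch(V,c,4) has no finite solution.

NO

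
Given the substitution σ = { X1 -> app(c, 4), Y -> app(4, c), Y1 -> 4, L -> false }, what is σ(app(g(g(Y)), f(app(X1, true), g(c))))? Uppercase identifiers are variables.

app(g(g(app(4, c))), f(app(app(c, 4), true), g(c)))

Replace each occurrence of X1 with app(c, 4).
Replace each occurrence of Y with app(4, c).
Result: app(g(g(app(4, c))), f(app(app(c, 4), true), g(c))).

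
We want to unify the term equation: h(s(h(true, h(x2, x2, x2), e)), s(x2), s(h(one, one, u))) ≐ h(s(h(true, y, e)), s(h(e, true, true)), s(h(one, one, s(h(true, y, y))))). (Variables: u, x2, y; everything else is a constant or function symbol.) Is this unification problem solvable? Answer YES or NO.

YES

Decompose h/3: s(h(true, h(x2, x2, x2), e)) ≐ s(h(true, y, e)),  s(x2) ≐ s(h(e, true, true)),  s(h(one, one, u)) ≐ s(h(one, one, s(h(true, y, y)))).
Decompose s/1: h(true, h(x2, x2, x2), e) ≐ h(true, y, e).
Decompose h/3: true ≐ true,  h(x2, x2, x2) ≐ y,  e ≐ e.
Delete trivial equation true ≐ true.
Bind y := h(x2, x2, x2); substituting into the one remaining equation that mentions y gives: s(h(one, one, u)) ≐ s(h(one, one, s(h(true, h(x2, x2, x2), h(x2, x2, x2))))).
Delete trivial equation e ≐ e.
Decompose s/1: x2 ≐ h(e, true, true).
Bind x2 := h(e, true, true); substituting into the remaining equation gives: s(h(one, one, u)) ≐ s(h(one, one, s(h(true, h(h(e, true, true), h(e, true, true), h(e, true, true)), h(h(e, true, true), h(e, true, true), h(e, true, true)))))). Substituting into the earlier binding gives y := h(h(e, true, true), h(e, true, true), h(e, true, true)).
Decompose s/1: h(one, one, u) ≐ h(one, one, s(h(true, h(h(e, true, true), h(e, true, true), h(e, true, true)), h(h(e, true, true), h(e, true, true), h(e, true, true))))).
Decompose h/3: one ≐ one,  one ≐ one,  u ≐ s(h(true, h(h(e, true, true), h(e, true, true), h(e, true, true)), h(h(e, true, true), h(e, true, true), h(e, true, true)))).
Delete trivial equation one ≐ one.
Delete trivial equation one ≐ one.
Bind u := s(h(true, h(h(e, true, true), h(e, true, true), h(e, true, true)), h(h(e, true, true), h(e, true, true), h(e, true, true)))).
No equations remain and no clash or occurs-check failure arose, so a unifier exists.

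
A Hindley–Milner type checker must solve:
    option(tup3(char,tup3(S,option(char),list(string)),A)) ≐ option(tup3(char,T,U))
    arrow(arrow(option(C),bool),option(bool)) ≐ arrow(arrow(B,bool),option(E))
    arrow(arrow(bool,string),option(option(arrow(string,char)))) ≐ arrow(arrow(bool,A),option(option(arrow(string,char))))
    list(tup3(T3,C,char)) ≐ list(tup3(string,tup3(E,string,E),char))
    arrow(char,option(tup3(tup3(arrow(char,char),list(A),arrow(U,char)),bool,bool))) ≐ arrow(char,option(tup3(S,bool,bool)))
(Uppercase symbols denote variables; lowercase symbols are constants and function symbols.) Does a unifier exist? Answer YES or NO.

YES

Decompose option/1: tup3(char,tup3(S,option(char),list(string)),A) ≐ tup3(char,T,U).
Decompose tup3/3: char ≐ char,  tup3(S,option(char),list(string)) ≐ T,  A ≐ U.
Delete trivial equation char ≐ char.
Bind T := tup3(S,option(char),list(string)); no other remaining equation mentions T.
Bind A := U; substituting into the 2 remaining equations that mention A gives: arrow(arrow(bool,string),option(option(arrow(string,char)))) ≐ arrow(arrow(bool,U),option(option(arrow(string,char)))),  arrow(char,option(tup3(tup3(arrow(char,char),list(U),arrow(U,char)),bool,bool))) ≐ arrow(char,option(tup3(S,bool,bool))).
Decompose arrow/2: arrow(option(C),bool) ≐ arrow(B,bool),  option(bool) ≐ option(E).
Decompose arrow/2: option(C) ≐ B,  bool ≐ bool.
Bind B := option(C); no other remaining equation mentions B.
Delete trivial equation bool ≐ bool.
Decompose option/1: bool ≐ E.
Bind E := bool; substituting into the one remaining equation that mentions E gives: list(tup3(T3,C,char)) ≐ list(tup3(string,tup3(bool,string,bool),char)).
Decompose arrow/2: arrow(bool,string) ≐ arrow(bool,U),  option(option(arrow(string,char))) ≐ option(option(arrow(string,char))).
Decompose arrow/2: bool ≐ bool,  string ≐ U.
Delete trivial equation bool ≐ bool.
Bind U := string; substituting into the one remaining equation that mentions U gives: arrow(char,option(tup3(tup3(arrow(char,char),list(string),arrow(string,char)),bool,bool))) ≐ arrow(char,option(tup3(S,bool,bool))). Substituting into the earlier binding gives A := string.
Delete trivial equation option(option(arrow(string,char))) ≐ option(option(arrow(string,char))).
Decompose list/1: tup3(T3,C,char) ≐ tup3(string,tup3(bool,string,bool),char).
Decompose tup3/3: T3 ≐ string,  C ≐ tup3(bool,string,bool),  char ≐ char.
Bind T3 := string; no other remaining equation mentions T3.
Bind C := tup3(bool,string,bool); no other remaining equation mentions C. Substituting into the earlier binding gives B := option(tup3(bool,string,bool)).
Delete trivial equation char ≐ char.
Decompose arrow/2: char ≐ char,  option(tup3(tup3(arrow(char,char),list(string),arrow(string,char)),bool,bool)) ≐ option(tup3(S,bool,bool)).
Delete trivial equation char ≐ char.
Decompose option/1: tup3(tup3(arrow(char,char),list(string),arrow(string,char)),bool,bool) ≐ tup3(S,bool,bool).
Decompose tup3/3: tup3(arrow(char,char),list(string),arrow(string,char)) ≐ S,  bool ≐ bool,  bool ≐ bool.
Bind S := tup3(arrow(char,char),list(string),arrow(string,char)); no other remaining equation mentions S. Substituting into the earlier binding gives T := tup3(tup3(arrow(char,char),list(string),arrow(string,char)),option(char),list(string)).
Delete trivial equation bool ≐ bool.
Delete trivial equation bool ≐ bool.
No equations remain and no clash or occurs-check failure arose, so a unifier exists.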